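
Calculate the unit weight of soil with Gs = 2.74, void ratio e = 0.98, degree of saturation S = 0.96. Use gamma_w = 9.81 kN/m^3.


Result: 18.237 kN/m^3

Derivation:
Using gamma = gamma_w * (Gs + S*e) / (1 + e)
Numerator: Gs + S*e = 2.74 + 0.96*0.98 = 3.6808
Denominator: 1 + e = 1 + 0.98 = 1.98
gamma = 9.81 * 3.6808 / 1.98
gamma = 18.237 kN/m^3


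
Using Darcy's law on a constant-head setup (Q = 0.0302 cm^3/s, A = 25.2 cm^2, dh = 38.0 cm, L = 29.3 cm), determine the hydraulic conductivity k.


Compute hydraulic gradient:
i = dh / L = 38.0 / 29.3 = 1.29693
Then apply Darcy's law:
k = Q / (A * i)
k = 0.0302 / (25.2 * 1.29693)
k = 0.0302 / 32.6826
k = 0.000924 cm/s


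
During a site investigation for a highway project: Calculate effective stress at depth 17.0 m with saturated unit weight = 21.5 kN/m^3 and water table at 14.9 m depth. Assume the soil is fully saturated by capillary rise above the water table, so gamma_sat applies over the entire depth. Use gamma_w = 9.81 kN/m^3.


Total stress = gamma_sat * depth
sigma = 21.5 * 17.0 = 365.5 kPa
Pore water pressure u = gamma_w * (depth - d_wt)
u = 9.81 * (17.0 - 14.9) = 20.601 kPa
Effective stress = sigma - u
sigma' = 365.5 - 20.601 = 344.9 kPa


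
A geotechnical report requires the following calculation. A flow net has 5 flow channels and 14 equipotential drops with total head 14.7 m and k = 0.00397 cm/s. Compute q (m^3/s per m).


Result: 0.0002084 m^3/s per m

Derivation:
Convert k to m/s for unit consistency with H:
k = 0.00397 cm/s = 0.00397 / 100 m/s = 3.97e-05 m/s
Using q = k * H * Nf / Nd
Nf / Nd = 5 / 14 = 0.3571
q = 3.97e-05 * 14.7 * 0.3571
q = 0.0002084 m^3/s per m


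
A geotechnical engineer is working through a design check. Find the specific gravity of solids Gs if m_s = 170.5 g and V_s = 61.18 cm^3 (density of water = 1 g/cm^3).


Using Gs = m_s / (V_s * rho_w)
Since rho_w = 1 g/cm^3:
Gs = 170.5 / 61.18
Gs = 2.787


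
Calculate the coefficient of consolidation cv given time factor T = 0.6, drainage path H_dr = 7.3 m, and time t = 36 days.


Using cv = T * H_dr^2 / t
H_dr^2 = 7.3^2 = 53.29
cv = 0.6 * 53.29 / 36
cv = 0.88817 m^2/day


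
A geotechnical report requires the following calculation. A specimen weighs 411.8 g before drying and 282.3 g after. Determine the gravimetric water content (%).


Result: 45.87 %

Derivation:
Using w = (m_wet - m_dry) / m_dry * 100
m_wet - m_dry = 411.8 - 282.3 = 129.5 g
w = 129.5 / 282.3 * 100
w = 45.87 %


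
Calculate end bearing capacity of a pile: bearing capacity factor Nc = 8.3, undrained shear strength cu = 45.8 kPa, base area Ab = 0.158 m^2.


Using Qb = Nc * cu * Ab
Qb = 8.3 * 45.8 * 0.158
Qb = 60.06 kN


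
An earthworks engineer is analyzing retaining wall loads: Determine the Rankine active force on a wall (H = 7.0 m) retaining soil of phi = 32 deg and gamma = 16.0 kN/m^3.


Compute active earth pressure coefficient:
Ka = tan^2(45 - phi/2) = tan^2(29.0) = 0.307259
Compute active force:
Pa = 0.5 * Ka * gamma * H^2
Pa = 0.5 * 0.307259 * 16.0 * 7.0^2
Pa = 120.45 kN/m


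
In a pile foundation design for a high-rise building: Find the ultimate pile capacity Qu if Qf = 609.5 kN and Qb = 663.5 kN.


Using Qu = Qf + Qb
Qu = 609.5 + 663.5
Qu = 1273.0 kN


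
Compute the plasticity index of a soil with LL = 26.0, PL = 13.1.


Result: 12.9

Derivation:
Using PI = LL - PL
PI = 26.0 - 13.1
PI = 12.9


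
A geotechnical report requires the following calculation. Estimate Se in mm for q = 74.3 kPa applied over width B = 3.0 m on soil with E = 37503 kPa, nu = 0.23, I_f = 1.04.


Result: 5.854 mm

Derivation:
Using Se = q * B * (1 - nu^2) * I_f / E
1 - nu^2 = 1 - 0.23^2 = 0.9471
Se = 74.3 * 3.0 * 0.9471 * 1.04 / 37503
Se = 0.005854 m
Convert to mm: Se = 0.005854 * 1000 = 5.854 mm


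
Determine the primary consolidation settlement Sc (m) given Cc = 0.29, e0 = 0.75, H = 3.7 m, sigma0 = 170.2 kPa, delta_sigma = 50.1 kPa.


Result: 0.0687 m

Derivation:
Using Sc = Cc * H / (1 + e0) * log10((sigma0 + delta_sigma) / sigma0)
Stress ratio = (170.2 + 50.1) / 170.2 = 1.29436
log10(1.29436) = 0.112055
Cc * H / (1 + e0) = 0.29 * 3.7 / (1 + 0.75) = 0.613143
Sc = 0.613143 * 0.112055
Sc = 0.0687 m


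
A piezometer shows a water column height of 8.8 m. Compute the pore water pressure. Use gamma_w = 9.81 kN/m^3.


Using u = gamma_w * h_w
u = 9.81 * 8.8
u = 86.33 kPa


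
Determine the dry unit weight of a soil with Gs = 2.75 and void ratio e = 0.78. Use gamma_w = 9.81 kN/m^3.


Using gamma_d = Gs * gamma_w / (1 + e)
gamma_d = 2.75 * 9.81 / (1 + 0.78)
gamma_d = 2.75 * 9.81 / 1.78
gamma_d = 15.156 kN/m^3


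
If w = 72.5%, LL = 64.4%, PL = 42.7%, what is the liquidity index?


Result: 1.373

Derivation:
First compute the plasticity index:
PI = LL - PL = 64.4 - 42.7 = 21.7
Then compute the liquidity index:
LI = (w - PL) / PI
LI = (72.5 - 42.7) / 21.7
LI = 1.373


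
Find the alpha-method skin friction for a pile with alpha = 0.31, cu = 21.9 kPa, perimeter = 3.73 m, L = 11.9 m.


Using Qs = alpha * cu * perimeter * L
Qs = 0.31 * 21.9 * 3.73 * 11.9
Qs = 301.34 kN


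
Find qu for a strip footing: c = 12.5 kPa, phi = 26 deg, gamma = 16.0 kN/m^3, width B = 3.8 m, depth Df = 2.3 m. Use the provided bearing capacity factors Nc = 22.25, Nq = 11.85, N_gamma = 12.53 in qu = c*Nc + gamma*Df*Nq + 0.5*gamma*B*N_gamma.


Compute qu = c*Nc + gamma*Df*Nq + 0.5*gamma*B*N_gamma
Term 1: 12.5 * 22.25 = 278.125
Term 2: 16.0 * 2.3 * 11.85 = 436.08
Term 3: 0.5 * 16.0 * 3.8 * 12.53 = 380.912
qu = 278.125 + 436.08 + 380.912
qu = 1095.12 kPa


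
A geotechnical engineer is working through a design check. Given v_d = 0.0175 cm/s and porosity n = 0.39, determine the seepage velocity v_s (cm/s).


Using v_s = v_d / n
v_s = 0.0175 / 0.39
v_s = 0.04487 cm/s


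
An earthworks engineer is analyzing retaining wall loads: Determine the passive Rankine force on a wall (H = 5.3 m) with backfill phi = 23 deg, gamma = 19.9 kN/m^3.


Compute passive earth pressure coefficient:
Kp = tan^2(45 + phi/2) = tan^2(56.5) = 2.282623
Compute passive force:
Pp = 0.5 * Kp * gamma * H^2
Pp = 0.5 * 2.282623 * 19.9 * 5.3^2
Pp = 637.98 kN/m


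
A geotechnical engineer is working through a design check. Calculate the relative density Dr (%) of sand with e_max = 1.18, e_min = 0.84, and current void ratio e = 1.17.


Using Dr = (e_max - e) / (e_max - e_min) * 100
e_max - e = 1.18 - 1.17 = 0.01
e_max - e_min = 1.18 - 0.84 = 0.34
Dr = 0.01 / 0.34 * 100
Dr = 2.94 %


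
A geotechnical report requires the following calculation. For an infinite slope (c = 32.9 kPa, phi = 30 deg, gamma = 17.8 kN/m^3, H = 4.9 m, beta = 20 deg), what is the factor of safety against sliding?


Using Fs = c / (gamma*H*sin(beta)*cos(beta)) + tan(phi)/tan(beta)
Cohesion contribution = 32.9 / (17.8*4.9*sin(20)*cos(20))
Cohesion contribution = 1.17366
Friction contribution = tan(30)/tan(20) = 1.58626
Fs = 1.17366 + 1.58626
Fs = 2.76


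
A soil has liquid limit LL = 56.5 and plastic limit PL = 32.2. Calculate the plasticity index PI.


Result: 24.3

Derivation:
Using PI = LL - PL
PI = 56.5 - 32.2
PI = 24.3


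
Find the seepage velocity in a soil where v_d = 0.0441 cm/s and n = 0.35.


Using v_s = v_d / n
v_s = 0.0441 / 0.35
v_s = 0.126 cm/s


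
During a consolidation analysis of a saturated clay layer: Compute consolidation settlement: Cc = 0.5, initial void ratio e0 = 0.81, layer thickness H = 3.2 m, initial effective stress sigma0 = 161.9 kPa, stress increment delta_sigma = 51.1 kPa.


Using Sc = Cc * H / (1 + e0) * log10((sigma0 + delta_sigma) / sigma0)
Stress ratio = (161.9 + 51.1) / 161.9 = 1.31563
log10(1.31563) = 0.119133
Cc * H / (1 + e0) = 0.5 * 3.2 / (1 + 0.81) = 0.883978
Sc = 0.883978 * 0.119133
Sc = 0.1053 m


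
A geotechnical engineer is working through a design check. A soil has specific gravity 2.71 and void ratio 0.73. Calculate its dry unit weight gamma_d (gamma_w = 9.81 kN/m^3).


Result: 15.367 kN/m^3

Derivation:
Using gamma_d = Gs * gamma_w / (1 + e)
gamma_d = 2.71 * 9.81 / (1 + 0.73)
gamma_d = 2.71 * 9.81 / 1.73
gamma_d = 15.367 kN/m^3


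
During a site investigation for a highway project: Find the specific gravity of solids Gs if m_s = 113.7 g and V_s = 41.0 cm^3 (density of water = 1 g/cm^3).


Result: 2.773

Derivation:
Using Gs = m_s / (V_s * rho_w)
Since rho_w = 1 g/cm^3:
Gs = 113.7 / 41.0
Gs = 2.773


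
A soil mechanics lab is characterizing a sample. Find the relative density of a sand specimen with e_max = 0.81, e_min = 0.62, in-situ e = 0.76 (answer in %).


Result: 26.32 %

Derivation:
Using Dr = (e_max - e) / (e_max - e_min) * 100
e_max - e = 0.81 - 0.76 = 0.05
e_max - e_min = 0.81 - 0.62 = 0.19
Dr = 0.05 / 0.19 * 100
Dr = 26.32 %


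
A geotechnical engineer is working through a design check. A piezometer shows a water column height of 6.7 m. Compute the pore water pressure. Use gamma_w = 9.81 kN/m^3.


Result: 65.73 kPa

Derivation:
Using u = gamma_w * h_w
u = 9.81 * 6.7
u = 65.73 kPa


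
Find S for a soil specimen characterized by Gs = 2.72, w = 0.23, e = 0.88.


Result: 0.7109

Derivation:
Using S = Gs * w / e
S = 2.72 * 0.23 / 0.88
S = 0.7109


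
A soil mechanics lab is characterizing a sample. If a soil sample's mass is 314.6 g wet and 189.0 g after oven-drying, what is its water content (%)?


Using w = (m_wet - m_dry) / m_dry * 100
m_wet - m_dry = 314.6 - 189.0 = 125.6 g
w = 125.6 / 189.0 * 100
w = 66.46 %


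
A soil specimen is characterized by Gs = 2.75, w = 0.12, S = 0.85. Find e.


Using the relation e = Gs * w / S
e = 2.75 * 0.12 / 0.85
e = 0.3882


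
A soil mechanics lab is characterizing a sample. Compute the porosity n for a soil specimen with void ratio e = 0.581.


Using the relation n = e / (1 + e)
n = 0.581 / (1 + 0.581)
n = 0.581 / 1.581
n = 0.3675


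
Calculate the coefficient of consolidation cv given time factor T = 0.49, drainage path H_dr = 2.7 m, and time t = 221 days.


Using cv = T * H_dr^2 / t
H_dr^2 = 2.7^2 = 7.29
cv = 0.49 * 7.29 / 221
cv = 0.01616 m^2/day


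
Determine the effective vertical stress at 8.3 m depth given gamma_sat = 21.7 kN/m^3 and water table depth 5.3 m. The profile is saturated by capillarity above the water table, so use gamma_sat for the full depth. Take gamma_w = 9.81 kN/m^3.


Total stress = gamma_sat * depth
sigma = 21.7 * 8.3 = 180.11 kPa
Pore water pressure u = gamma_w * (depth - d_wt)
u = 9.81 * (8.3 - 5.3) = 29.43 kPa
Effective stress = sigma - u
sigma' = 180.11 - 29.43 = 150.68 kPa


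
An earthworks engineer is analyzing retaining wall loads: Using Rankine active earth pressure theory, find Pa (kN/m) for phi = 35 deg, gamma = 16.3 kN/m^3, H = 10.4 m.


Compute active earth pressure coefficient:
Ka = tan^2(45 - phi/2) = tan^2(27.5) = 0.27099
Compute active force:
Pa = 0.5 * Ka * gamma * H^2
Pa = 0.5 * 0.27099 * 16.3 * 10.4^2
Pa = 238.88 kN/m


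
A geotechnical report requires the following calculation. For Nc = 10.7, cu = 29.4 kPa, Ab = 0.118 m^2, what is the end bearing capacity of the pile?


Using Qb = Nc * cu * Ab
Qb = 10.7 * 29.4 * 0.118
Qb = 37.12 kN


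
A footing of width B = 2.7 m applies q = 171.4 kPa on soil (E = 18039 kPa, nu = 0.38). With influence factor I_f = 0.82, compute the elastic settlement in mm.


Using Se = q * B * (1 - nu^2) * I_f / E
1 - nu^2 = 1 - 0.38^2 = 0.8556
Se = 171.4 * 2.7 * 0.8556 * 0.82 / 18039
Se = 0.017999 m
Convert to mm: Se = 0.017999 * 1000 = 17.999 mm


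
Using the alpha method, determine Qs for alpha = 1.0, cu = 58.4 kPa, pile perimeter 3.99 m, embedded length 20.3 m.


Using Qs = alpha * cu * perimeter * L
Qs = 1.0 * 58.4 * 3.99 * 20.3
Qs = 4730.22 kN


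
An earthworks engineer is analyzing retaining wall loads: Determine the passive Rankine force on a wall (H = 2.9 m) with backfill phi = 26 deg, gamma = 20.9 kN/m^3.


Compute passive earth pressure coefficient:
Kp = tan^2(45 + phi/2) = tan^2(58.0) = 2.561071
Compute passive force:
Pp = 0.5 * Kp * gamma * H^2
Pp = 0.5 * 2.561071 * 20.9 * 2.9^2
Pp = 225.08 kN/m


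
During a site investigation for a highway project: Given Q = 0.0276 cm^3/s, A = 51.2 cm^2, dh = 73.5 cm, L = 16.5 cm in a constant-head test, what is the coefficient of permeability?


Compute hydraulic gradient:
i = dh / L = 73.5 / 16.5 = 4.45455
Then apply Darcy's law:
k = Q / (A * i)
k = 0.0276 / (51.2 * 4.45455)
k = 0.0276 / 228.073
k = 0.000121 cm/s


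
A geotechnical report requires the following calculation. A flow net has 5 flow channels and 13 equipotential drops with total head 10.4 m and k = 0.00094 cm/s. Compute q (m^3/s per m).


Convert k to m/s for unit consistency with H:
k = 0.00094 cm/s = 0.00094 / 100 m/s = 9.4e-06 m/s
Using q = k * H * Nf / Nd
Nf / Nd = 5 / 13 = 0.3846
q = 9.4e-06 * 10.4 * 0.3846
q = 3.76e-05 m^3/s per m


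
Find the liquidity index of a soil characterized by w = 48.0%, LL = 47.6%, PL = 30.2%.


Result: 1.023

Derivation:
First compute the plasticity index:
PI = LL - PL = 47.6 - 30.2 = 17.4
Then compute the liquidity index:
LI = (w - PL) / PI
LI = (48.0 - 30.2) / 17.4
LI = 1.023


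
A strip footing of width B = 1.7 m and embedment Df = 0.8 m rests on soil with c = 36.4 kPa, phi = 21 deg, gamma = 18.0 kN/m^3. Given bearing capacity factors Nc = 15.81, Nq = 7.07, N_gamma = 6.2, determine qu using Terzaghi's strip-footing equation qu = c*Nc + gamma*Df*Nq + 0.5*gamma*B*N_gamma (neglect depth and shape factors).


Result: 772.15 kPa

Derivation:
Compute qu = c*Nc + gamma*Df*Nq + 0.5*gamma*B*N_gamma
Term 1: 36.4 * 15.81 = 575.484
Term 2: 18.0 * 0.8 * 7.07 = 101.808
Term 3: 0.5 * 18.0 * 1.7 * 6.2 = 94.86
qu = 575.484 + 101.808 + 94.86
qu = 772.15 kPa


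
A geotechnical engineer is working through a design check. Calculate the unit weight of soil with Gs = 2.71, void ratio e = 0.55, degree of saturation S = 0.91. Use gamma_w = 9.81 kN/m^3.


Using gamma = gamma_w * (Gs + S*e) / (1 + e)
Numerator: Gs + S*e = 2.71 + 0.91*0.55 = 3.2105
Denominator: 1 + e = 1 + 0.55 = 1.55
gamma = 9.81 * 3.2105 / 1.55
gamma = 20.319 kN/m^3


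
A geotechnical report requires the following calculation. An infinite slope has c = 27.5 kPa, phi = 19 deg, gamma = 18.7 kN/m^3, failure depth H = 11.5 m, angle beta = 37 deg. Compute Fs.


Using Fs = c / (gamma*H*sin(beta)*cos(beta)) + tan(phi)/tan(beta)
Cohesion contribution = 27.5 / (18.7*11.5*sin(37)*cos(37))
Cohesion contribution = 0.266061
Friction contribution = tan(19)/tan(37) = 0.456938
Fs = 0.266061 + 0.456938
Fs = 0.723


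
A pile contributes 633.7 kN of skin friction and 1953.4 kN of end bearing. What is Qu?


Using Qu = Qf + Qb
Qu = 633.7 + 1953.4
Qu = 2587.1 kN


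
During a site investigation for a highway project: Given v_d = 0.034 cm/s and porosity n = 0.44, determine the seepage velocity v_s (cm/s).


Using v_s = v_d / n
v_s = 0.034 / 0.44
v_s = 0.07727 cm/s


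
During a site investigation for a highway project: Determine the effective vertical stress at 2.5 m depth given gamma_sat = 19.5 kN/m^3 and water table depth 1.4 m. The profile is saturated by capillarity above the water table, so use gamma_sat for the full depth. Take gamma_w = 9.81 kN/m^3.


Total stress = gamma_sat * depth
sigma = 19.5 * 2.5 = 48.75 kPa
Pore water pressure u = gamma_w * (depth - d_wt)
u = 9.81 * (2.5 - 1.4) = 10.791 kPa
Effective stress = sigma - u
sigma' = 48.75 - 10.791 = 37.96 kPa


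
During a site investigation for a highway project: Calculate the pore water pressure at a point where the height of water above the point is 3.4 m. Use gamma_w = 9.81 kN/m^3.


Using u = gamma_w * h_w
u = 9.81 * 3.4
u = 33.35 kPa


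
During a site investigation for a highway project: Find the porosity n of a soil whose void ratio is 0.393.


Using the relation n = e / (1 + e)
n = 0.393 / (1 + 0.393)
n = 0.393 / 1.393
n = 0.2821


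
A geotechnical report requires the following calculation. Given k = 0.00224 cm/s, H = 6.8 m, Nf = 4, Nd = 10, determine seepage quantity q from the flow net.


Result: 6.093e-05 m^3/s per m

Derivation:
Convert k to m/s for unit consistency with H:
k = 0.00224 cm/s = 0.00224 / 100 m/s = 2.24e-05 m/s
Using q = k * H * Nf / Nd
Nf / Nd = 4 / 10 = 0.4
q = 2.24e-05 * 6.8 * 0.4
q = 6.093e-05 m^3/s per m


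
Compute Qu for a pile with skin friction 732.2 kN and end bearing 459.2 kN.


Using Qu = Qf + Qb
Qu = 732.2 + 459.2
Qu = 1191.4 kN


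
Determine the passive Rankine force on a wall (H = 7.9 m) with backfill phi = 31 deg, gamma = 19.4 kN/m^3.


Compute passive earth pressure coefficient:
Kp = tan^2(45 + phi/2) = tan^2(60.5) = 3.124035
Compute passive force:
Pp = 0.5 * Kp * gamma * H^2
Pp = 0.5 * 3.124035 * 19.4 * 7.9^2
Pp = 1891.22 kN/m


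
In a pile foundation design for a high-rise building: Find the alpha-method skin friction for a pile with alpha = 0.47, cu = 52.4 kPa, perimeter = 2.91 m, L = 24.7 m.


Using Qs = alpha * cu * perimeter * L
Qs = 0.47 * 52.4 * 2.91 * 24.7
Qs = 1770.19 kN


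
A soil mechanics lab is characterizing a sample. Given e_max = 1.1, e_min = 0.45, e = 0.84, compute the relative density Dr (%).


Using Dr = (e_max - e) / (e_max - e_min) * 100
e_max - e = 1.1 - 0.84 = 0.26
e_max - e_min = 1.1 - 0.45 = 0.65
Dr = 0.26 / 0.65 * 100
Dr = 40.0 %


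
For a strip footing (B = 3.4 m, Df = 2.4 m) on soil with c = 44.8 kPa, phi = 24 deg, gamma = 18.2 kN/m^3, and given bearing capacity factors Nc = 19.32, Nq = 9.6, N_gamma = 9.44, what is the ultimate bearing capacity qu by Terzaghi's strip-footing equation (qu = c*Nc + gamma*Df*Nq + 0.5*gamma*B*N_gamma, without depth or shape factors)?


Compute qu = c*Nc + gamma*Df*Nq + 0.5*gamma*B*N_gamma
Term 1: 44.8 * 19.32 = 865.536
Term 2: 18.2 * 2.4 * 9.6 = 419.328
Term 3: 0.5 * 18.2 * 3.4 * 9.44 = 292.0736
qu = 865.536 + 419.328 + 292.0736
qu = 1576.94 kPa


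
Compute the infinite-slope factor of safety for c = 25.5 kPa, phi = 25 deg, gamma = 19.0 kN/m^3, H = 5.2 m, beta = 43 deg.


Using Fs = c / (gamma*H*sin(beta)*cos(beta)) + tan(phi)/tan(beta)
Cohesion contribution = 25.5 / (19.0*5.2*sin(43)*cos(43))
Cohesion contribution = 0.517455
Friction contribution = tan(25)/tan(43) = 0.500054
Fs = 0.517455 + 0.500054
Fs = 1.018


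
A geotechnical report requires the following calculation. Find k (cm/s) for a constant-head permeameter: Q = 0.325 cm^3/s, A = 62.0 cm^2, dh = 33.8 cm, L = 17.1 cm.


Compute hydraulic gradient:
i = dh / L = 33.8 / 17.1 = 1.97661
Then apply Darcy's law:
k = Q / (A * i)
k = 0.325 / (62.0 * 1.97661)
k = 0.325 / 122.55
k = 0.002652 cm/s


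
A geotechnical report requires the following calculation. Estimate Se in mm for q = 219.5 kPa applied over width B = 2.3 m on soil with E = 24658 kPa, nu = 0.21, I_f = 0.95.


Using Se = q * B * (1 - nu^2) * I_f / E
1 - nu^2 = 1 - 0.21^2 = 0.9559
Se = 219.5 * 2.3 * 0.9559 * 0.95 / 24658
Se = 0.018593 m
Convert to mm: Se = 0.018593 * 1000 = 18.593 mm


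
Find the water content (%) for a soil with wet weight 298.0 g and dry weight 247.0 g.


Result: 20.65 %

Derivation:
Using w = (m_wet - m_dry) / m_dry * 100
m_wet - m_dry = 298.0 - 247.0 = 51.0 g
w = 51.0 / 247.0 * 100
w = 20.65 %


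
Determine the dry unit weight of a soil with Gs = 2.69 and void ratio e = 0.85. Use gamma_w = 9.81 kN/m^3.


Using gamma_d = Gs * gamma_w / (1 + e)
gamma_d = 2.69 * 9.81 / (1 + 0.85)
gamma_d = 2.69 * 9.81 / 1.85
gamma_d = 14.264 kN/m^3


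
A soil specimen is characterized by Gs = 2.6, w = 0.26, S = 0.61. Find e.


Using the relation e = Gs * w / S
e = 2.6 * 0.26 / 0.61
e = 1.1082


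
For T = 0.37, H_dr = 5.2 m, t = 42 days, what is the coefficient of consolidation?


Using cv = T * H_dr^2 / t
H_dr^2 = 5.2^2 = 27.04
cv = 0.37 * 27.04 / 42
cv = 0.23821 m^2/day


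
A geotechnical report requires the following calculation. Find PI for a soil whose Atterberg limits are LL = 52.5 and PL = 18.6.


Result: 33.9

Derivation:
Using PI = LL - PL
PI = 52.5 - 18.6
PI = 33.9


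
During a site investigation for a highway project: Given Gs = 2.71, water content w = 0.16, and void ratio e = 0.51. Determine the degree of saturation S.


Using S = Gs * w / e
S = 2.71 * 0.16 / 0.51
S = 0.8502


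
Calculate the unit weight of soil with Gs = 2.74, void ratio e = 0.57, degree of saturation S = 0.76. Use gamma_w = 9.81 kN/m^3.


Using gamma = gamma_w * (Gs + S*e) / (1 + e)
Numerator: Gs + S*e = 2.74 + 0.76*0.57 = 3.1732
Denominator: 1 + e = 1 + 0.57 = 1.57
gamma = 9.81 * 3.1732 / 1.57
gamma = 19.827 kN/m^3


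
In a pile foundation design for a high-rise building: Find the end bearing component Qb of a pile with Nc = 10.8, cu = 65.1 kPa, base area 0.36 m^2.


Using Qb = Nc * cu * Ab
Qb = 10.8 * 65.1 * 0.36
Qb = 253.11 kN


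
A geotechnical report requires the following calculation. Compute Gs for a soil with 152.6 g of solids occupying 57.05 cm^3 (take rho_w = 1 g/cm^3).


Using Gs = m_s / (V_s * rho_w)
Since rho_w = 1 g/cm^3:
Gs = 152.6 / 57.05
Gs = 2.675


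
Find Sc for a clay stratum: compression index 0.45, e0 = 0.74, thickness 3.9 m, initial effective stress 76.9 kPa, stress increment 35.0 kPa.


Using Sc = Cc * H / (1 + e0) * log10((sigma0 + delta_sigma) / sigma0)
Stress ratio = (76.9 + 35.0) / 76.9 = 1.45514
log10(1.45514) = 0.162904
Cc * H / (1 + e0) = 0.45 * 3.9 / (1 + 0.74) = 1.00862
Sc = 1.00862 * 0.162904
Sc = 0.1643 m


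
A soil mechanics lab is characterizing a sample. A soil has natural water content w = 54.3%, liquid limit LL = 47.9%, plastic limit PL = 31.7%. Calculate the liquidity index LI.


First compute the plasticity index:
PI = LL - PL = 47.9 - 31.7 = 16.2
Then compute the liquidity index:
LI = (w - PL) / PI
LI = (54.3 - 31.7) / 16.2
LI = 1.395


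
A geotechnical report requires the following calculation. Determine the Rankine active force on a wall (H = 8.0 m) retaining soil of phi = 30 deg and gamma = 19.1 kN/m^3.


Result: 203.73 kN/m

Derivation:
Compute active earth pressure coefficient:
Ka = tan^2(45 - phi/2) = tan^2(30.0) = 0.333333
Compute active force:
Pa = 0.5 * Ka * gamma * H^2
Pa = 0.5 * 0.333333 * 19.1 * 8.0^2
Pa = 203.73 kN/m


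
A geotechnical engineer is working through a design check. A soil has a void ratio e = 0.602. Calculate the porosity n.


Using the relation n = e / (1 + e)
n = 0.602 / (1 + 0.602)
n = 0.602 / 1.602
n = 0.3758


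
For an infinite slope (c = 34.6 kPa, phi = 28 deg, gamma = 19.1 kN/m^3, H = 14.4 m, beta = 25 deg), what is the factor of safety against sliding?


Using Fs = c / (gamma*H*sin(beta)*cos(beta)) + tan(phi)/tan(beta)
Cohesion contribution = 34.6 / (19.1*14.4*sin(25)*cos(25))
Cohesion contribution = 0.32844
Friction contribution = tan(28)/tan(25) = 1.14025
Fs = 0.32844 + 1.14025
Fs = 1.469


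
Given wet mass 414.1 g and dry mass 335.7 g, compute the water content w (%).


Using w = (m_wet - m_dry) / m_dry * 100
m_wet - m_dry = 414.1 - 335.7 = 78.4 g
w = 78.4 / 335.7 * 100
w = 23.35 %


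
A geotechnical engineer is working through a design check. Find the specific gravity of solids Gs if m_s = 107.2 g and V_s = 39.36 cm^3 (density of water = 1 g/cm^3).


Using Gs = m_s / (V_s * rho_w)
Since rho_w = 1 g/cm^3:
Gs = 107.2 / 39.36
Gs = 2.724


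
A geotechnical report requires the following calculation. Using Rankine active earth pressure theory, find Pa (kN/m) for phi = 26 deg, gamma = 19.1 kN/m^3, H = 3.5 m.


Compute active earth pressure coefficient:
Ka = tan^2(45 - phi/2) = tan^2(32.0) = 0.390462
Compute active force:
Pa = 0.5 * Ka * gamma * H^2
Pa = 0.5 * 0.390462 * 19.1 * 3.5^2
Pa = 45.68 kN/m


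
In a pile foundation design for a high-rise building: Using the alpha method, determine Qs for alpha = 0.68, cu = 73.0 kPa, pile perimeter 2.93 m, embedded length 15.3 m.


Using Qs = alpha * cu * perimeter * L
Qs = 0.68 * 73.0 * 2.93 * 15.3
Qs = 2225.31 kN


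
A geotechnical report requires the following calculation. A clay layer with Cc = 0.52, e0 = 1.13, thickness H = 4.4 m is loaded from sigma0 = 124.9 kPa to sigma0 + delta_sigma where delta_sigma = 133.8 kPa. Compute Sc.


Using Sc = Cc * H / (1 + e0) * log10((sigma0 + delta_sigma) / sigma0)
Stress ratio = (124.9 + 133.8) / 124.9 = 2.07126
log10(2.07126) = 0.316234
Cc * H / (1 + e0) = 0.52 * 4.4 / (1 + 1.13) = 1.07418
Sc = 1.07418 * 0.316234
Sc = 0.3397 m


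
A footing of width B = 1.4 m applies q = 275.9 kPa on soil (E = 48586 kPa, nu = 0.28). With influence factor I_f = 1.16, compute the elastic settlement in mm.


Result: 8.499 mm

Derivation:
Using Se = q * B * (1 - nu^2) * I_f / E
1 - nu^2 = 1 - 0.28^2 = 0.9216
Se = 275.9 * 1.4 * 0.9216 * 1.16 / 48586
Se = 0.008499 m
Convert to mm: Se = 0.008499 * 1000 = 8.499 mm


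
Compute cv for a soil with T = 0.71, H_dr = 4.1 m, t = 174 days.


Result: 0.06859 m^2/day

Derivation:
Using cv = T * H_dr^2 / t
H_dr^2 = 4.1^2 = 16.81
cv = 0.71 * 16.81 / 174
cv = 0.06859 m^2/day


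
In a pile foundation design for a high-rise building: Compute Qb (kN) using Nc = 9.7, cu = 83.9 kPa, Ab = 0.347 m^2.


Result: 282.4 kN

Derivation:
Using Qb = Nc * cu * Ab
Qb = 9.7 * 83.9 * 0.347
Qb = 282.4 kN


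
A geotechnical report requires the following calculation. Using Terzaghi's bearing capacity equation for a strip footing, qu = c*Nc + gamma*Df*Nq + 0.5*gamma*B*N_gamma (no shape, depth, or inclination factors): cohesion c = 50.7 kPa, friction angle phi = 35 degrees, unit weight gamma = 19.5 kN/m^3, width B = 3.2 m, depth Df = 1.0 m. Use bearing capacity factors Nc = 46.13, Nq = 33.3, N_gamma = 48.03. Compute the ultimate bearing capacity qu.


Compute qu = c*Nc + gamma*Df*Nq + 0.5*gamma*B*N_gamma
Term 1: 50.7 * 46.13 = 2338.791
Term 2: 19.5 * 1.0 * 33.3 = 649.35
Term 3: 0.5 * 19.5 * 3.2 * 48.03 = 1498.536
qu = 2338.791 + 649.35 + 1498.536
qu = 4486.68 kPa


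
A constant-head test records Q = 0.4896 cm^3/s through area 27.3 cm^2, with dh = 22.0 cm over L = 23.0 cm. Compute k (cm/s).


Result: 0.018749 cm/s

Derivation:
Compute hydraulic gradient:
i = dh / L = 22.0 / 23.0 = 0.956522
Then apply Darcy's law:
k = Q / (A * i)
k = 0.4896 / (27.3 * 0.956522)
k = 0.4896 / 26.113
k = 0.018749 cm/s


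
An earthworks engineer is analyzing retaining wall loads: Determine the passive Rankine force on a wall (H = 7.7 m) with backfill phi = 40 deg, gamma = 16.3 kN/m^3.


Result: 2222.26 kN/m

Derivation:
Compute passive earth pressure coefficient:
Kp = tan^2(45 + phi/2) = tan^2(65.0) = 4.59891
Compute passive force:
Pp = 0.5 * Kp * gamma * H^2
Pp = 0.5 * 4.59891 * 16.3 * 7.7^2
Pp = 2222.26 kN/m


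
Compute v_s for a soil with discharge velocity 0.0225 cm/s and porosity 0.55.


Using v_s = v_d / n
v_s = 0.0225 / 0.55
v_s = 0.04091 cm/s


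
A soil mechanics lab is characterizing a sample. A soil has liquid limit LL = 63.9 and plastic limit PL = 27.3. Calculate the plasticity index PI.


Using PI = LL - PL
PI = 63.9 - 27.3
PI = 36.6


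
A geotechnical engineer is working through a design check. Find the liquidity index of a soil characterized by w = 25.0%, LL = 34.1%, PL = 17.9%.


First compute the plasticity index:
PI = LL - PL = 34.1 - 17.9 = 16.2
Then compute the liquidity index:
LI = (w - PL) / PI
LI = (25.0 - 17.9) / 16.2
LI = 0.438


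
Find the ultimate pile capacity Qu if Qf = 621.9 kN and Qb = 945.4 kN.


Using Qu = Qf + Qb
Qu = 621.9 + 945.4
Qu = 1567.3 kN


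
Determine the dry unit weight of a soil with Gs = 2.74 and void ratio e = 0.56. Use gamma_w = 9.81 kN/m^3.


Using gamma_d = Gs * gamma_w / (1 + e)
gamma_d = 2.74 * 9.81 / (1 + 0.56)
gamma_d = 2.74 * 9.81 / 1.56
gamma_d = 17.23 kN/m^3


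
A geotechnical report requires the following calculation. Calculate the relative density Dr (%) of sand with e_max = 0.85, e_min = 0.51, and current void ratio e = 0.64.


Using Dr = (e_max - e) / (e_max - e_min) * 100
e_max - e = 0.85 - 0.64 = 0.21
e_max - e_min = 0.85 - 0.51 = 0.34
Dr = 0.21 / 0.34 * 100
Dr = 61.76 %


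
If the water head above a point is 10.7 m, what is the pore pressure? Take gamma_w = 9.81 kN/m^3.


Result: 104.97 kPa

Derivation:
Using u = gamma_w * h_w
u = 9.81 * 10.7
u = 104.97 kPa


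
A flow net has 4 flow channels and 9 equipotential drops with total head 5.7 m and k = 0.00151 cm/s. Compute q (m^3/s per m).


Convert k to m/s for unit consistency with H:
k = 0.00151 cm/s = 0.00151 / 100 m/s = 1.51e-05 m/s
Using q = k * H * Nf / Nd
Nf / Nd = 4 / 9 = 0.4444
q = 1.51e-05 * 5.7 * 0.4444
q = 3.825e-05 m^3/s per m


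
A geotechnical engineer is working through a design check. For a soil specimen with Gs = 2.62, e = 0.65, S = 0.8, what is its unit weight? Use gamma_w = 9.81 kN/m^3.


Result: 18.669 kN/m^3

Derivation:
Using gamma = gamma_w * (Gs + S*e) / (1 + e)
Numerator: Gs + S*e = 2.62 + 0.8*0.65 = 3.14
Denominator: 1 + e = 1 + 0.65 = 1.65
gamma = 9.81 * 3.14 / 1.65
gamma = 18.669 kN/m^3


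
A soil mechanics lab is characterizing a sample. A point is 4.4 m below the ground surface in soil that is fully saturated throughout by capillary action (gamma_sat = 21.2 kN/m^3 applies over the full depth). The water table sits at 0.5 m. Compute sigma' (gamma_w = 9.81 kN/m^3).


Total stress = gamma_sat * depth
sigma = 21.2 * 4.4 = 93.28 kPa
Pore water pressure u = gamma_w * (depth - d_wt)
u = 9.81 * (4.4 - 0.5) = 38.259 kPa
Effective stress = sigma - u
sigma' = 93.28 - 38.259 = 55.02 kPa


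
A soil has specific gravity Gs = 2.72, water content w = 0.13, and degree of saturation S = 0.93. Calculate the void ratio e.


Using the relation e = Gs * w / S
e = 2.72 * 0.13 / 0.93
e = 0.3802


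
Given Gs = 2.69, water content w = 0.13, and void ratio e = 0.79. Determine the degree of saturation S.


Using S = Gs * w / e
S = 2.69 * 0.13 / 0.79
S = 0.4427


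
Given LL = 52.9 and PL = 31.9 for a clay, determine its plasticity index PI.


Result: 21.0

Derivation:
Using PI = LL - PL
PI = 52.9 - 31.9
PI = 21.0


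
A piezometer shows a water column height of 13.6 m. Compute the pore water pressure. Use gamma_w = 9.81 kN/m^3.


Using u = gamma_w * h_w
u = 9.81 * 13.6
u = 133.42 kPa


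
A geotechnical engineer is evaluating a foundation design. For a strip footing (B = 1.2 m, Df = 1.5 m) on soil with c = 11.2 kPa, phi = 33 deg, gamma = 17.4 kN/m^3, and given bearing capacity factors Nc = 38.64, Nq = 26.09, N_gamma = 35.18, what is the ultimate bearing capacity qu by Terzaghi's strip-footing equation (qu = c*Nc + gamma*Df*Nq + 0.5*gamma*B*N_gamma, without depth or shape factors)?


Compute qu = c*Nc + gamma*Df*Nq + 0.5*gamma*B*N_gamma
Term 1: 11.2 * 38.64 = 432.768
Term 2: 17.4 * 1.5 * 26.09 = 680.949
Term 3: 0.5 * 17.4 * 1.2 * 35.18 = 367.2792
qu = 432.768 + 680.949 + 367.2792
qu = 1481.0 kPa


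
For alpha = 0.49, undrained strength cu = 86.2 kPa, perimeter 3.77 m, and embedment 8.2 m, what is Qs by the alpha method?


Result: 1305.75 kN

Derivation:
Using Qs = alpha * cu * perimeter * L
Qs = 0.49 * 86.2 * 3.77 * 8.2
Qs = 1305.75 kN


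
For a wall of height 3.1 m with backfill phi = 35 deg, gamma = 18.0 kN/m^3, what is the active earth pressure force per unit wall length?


Result: 23.44 kN/m

Derivation:
Compute active earth pressure coefficient:
Ka = tan^2(45 - phi/2) = tan^2(27.5) = 0.27099
Compute active force:
Pa = 0.5 * Ka * gamma * H^2
Pa = 0.5 * 0.27099 * 18.0 * 3.1^2
Pa = 23.44 kN/m


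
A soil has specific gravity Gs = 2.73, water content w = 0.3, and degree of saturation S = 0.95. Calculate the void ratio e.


Using the relation e = Gs * w / S
e = 2.73 * 0.3 / 0.95
e = 0.8621


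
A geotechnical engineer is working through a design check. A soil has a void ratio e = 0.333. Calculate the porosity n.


Using the relation n = e / (1 + e)
n = 0.333 / (1 + 0.333)
n = 0.333 / 1.333
n = 0.2498


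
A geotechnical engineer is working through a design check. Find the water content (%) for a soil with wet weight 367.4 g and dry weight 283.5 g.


Using w = (m_wet - m_dry) / m_dry * 100
m_wet - m_dry = 367.4 - 283.5 = 83.9 g
w = 83.9 / 283.5 * 100
w = 29.59 %


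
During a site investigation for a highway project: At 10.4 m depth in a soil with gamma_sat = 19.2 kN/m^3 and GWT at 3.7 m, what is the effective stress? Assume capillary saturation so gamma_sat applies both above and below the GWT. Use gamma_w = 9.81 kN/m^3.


Result: 133.95 kPa

Derivation:
Total stress = gamma_sat * depth
sigma = 19.2 * 10.4 = 199.68 kPa
Pore water pressure u = gamma_w * (depth - d_wt)
u = 9.81 * (10.4 - 3.7) = 65.727 kPa
Effective stress = sigma - u
sigma' = 199.68 - 65.727 = 133.95 kPa


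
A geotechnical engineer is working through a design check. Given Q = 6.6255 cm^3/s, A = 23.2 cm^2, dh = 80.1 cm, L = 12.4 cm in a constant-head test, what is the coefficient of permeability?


Compute hydraulic gradient:
i = dh / L = 80.1 / 12.4 = 6.45968
Then apply Darcy's law:
k = Q / (A * i)
k = 6.6255 / (23.2 * 6.45968)
k = 6.6255 / 149.865
k = 0.04421 cm/s


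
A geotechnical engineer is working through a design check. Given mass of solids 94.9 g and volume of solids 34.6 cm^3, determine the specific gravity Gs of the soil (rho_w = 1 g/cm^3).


Using Gs = m_s / (V_s * rho_w)
Since rho_w = 1 g/cm^3:
Gs = 94.9 / 34.6
Gs = 2.743


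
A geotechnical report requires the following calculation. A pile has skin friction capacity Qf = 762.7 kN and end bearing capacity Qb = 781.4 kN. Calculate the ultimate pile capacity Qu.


Using Qu = Qf + Qb
Qu = 762.7 + 781.4
Qu = 1544.1 kN


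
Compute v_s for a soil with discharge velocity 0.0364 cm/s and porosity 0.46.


Using v_s = v_d / n
v_s = 0.0364 / 0.46
v_s = 0.07913 cm/s


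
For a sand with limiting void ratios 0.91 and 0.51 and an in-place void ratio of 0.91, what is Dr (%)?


Using Dr = (e_max - e) / (e_max - e_min) * 100
e_max - e = 0.91 - 0.91 = 0.0
e_max - e_min = 0.91 - 0.51 = 0.4
Dr = 0.0 / 0.4 * 100
Dr = 0.0 %


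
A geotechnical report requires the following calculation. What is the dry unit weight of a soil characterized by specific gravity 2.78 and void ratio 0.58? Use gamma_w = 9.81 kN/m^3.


Result: 17.261 kN/m^3

Derivation:
Using gamma_d = Gs * gamma_w / (1 + e)
gamma_d = 2.78 * 9.81 / (1 + 0.58)
gamma_d = 2.78 * 9.81 / 1.58
gamma_d = 17.261 kN/m^3


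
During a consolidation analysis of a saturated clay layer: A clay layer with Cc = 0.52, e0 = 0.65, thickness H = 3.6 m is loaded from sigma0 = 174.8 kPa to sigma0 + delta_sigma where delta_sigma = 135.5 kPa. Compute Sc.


Using Sc = Cc * H / (1 + e0) * log10((sigma0 + delta_sigma) / sigma0)
Stress ratio = (174.8 + 135.5) / 174.8 = 1.77517
log10(1.77517) = 0.24924
Cc * H / (1 + e0) = 0.52 * 3.6 / (1 + 0.65) = 1.13455
Sc = 1.13455 * 0.24924
Sc = 0.2828 m


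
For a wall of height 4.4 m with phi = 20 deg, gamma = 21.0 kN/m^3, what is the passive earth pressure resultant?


Compute passive earth pressure coefficient:
Kp = tan^2(45 + phi/2) = tan^2(55.0) = 2.039607
Compute passive force:
Pp = 0.5 * Kp * gamma * H^2
Pp = 0.5 * 2.039607 * 21.0 * 4.4^2
Pp = 414.61 kN/m


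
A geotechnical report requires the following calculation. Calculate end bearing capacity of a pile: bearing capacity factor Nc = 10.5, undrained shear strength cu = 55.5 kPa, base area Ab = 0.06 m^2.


Using Qb = Nc * cu * Ab
Qb = 10.5 * 55.5 * 0.06
Qb = 34.96 kN


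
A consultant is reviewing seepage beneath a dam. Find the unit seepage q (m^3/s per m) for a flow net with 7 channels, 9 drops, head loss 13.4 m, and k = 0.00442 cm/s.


Result: 0.0004607 m^3/s per m

Derivation:
Convert k to m/s for unit consistency with H:
k = 0.00442 cm/s = 0.00442 / 100 m/s = 4.42e-05 m/s
Using q = k * H * Nf / Nd
Nf / Nd = 7 / 9 = 0.7778
q = 4.42e-05 * 13.4 * 0.7778
q = 0.0004607 m^3/s per m


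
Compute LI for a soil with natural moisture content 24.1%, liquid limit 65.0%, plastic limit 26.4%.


Result: -0.06

Derivation:
First compute the plasticity index:
PI = LL - PL = 65.0 - 26.4 = 38.6
Then compute the liquidity index:
LI = (w - PL) / PI
LI = (24.1 - 26.4) / 38.6
LI = -0.06


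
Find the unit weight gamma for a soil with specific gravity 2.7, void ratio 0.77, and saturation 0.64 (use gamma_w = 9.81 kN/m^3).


Result: 17.696 kN/m^3

Derivation:
Using gamma = gamma_w * (Gs + S*e) / (1 + e)
Numerator: Gs + S*e = 2.7 + 0.64*0.77 = 3.1928
Denominator: 1 + e = 1 + 0.77 = 1.77
gamma = 9.81 * 3.1928 / 1.77
gamma = 17.696 kN/m^3


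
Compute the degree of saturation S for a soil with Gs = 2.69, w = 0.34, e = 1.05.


Result: 0.871

Derivation:
Using S = Gs * w / e
S = 2.69 * 0.34 / 1.05
S = 0.871


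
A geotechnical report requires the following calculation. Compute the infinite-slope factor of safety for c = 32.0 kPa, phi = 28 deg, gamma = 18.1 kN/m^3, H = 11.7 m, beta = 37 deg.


Using Fs = c / (gamma*H*sin(beta)*cos(beta)) + tan(phi)/tan(beta)
Cohesion contribution = 32.0 / (18.1*11.7*sin(37)*cos(37))
Cohesion contribution = 0.314394
Friction contribution = tan(28)/tan(37) = 0.705602
Fs = 0.314394 + 0.705602
Fs = 1.02


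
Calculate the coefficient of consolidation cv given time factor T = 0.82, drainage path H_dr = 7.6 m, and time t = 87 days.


Using cv = T * H_dr^2 / t
H_dr^2 = 7.6^2 = 57.76
cv = 0.82 * 57.76 / 87
cv = 0.5444 m^2/day


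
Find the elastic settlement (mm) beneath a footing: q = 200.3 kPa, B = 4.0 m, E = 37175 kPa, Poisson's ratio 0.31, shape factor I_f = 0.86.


Result: 16.754 mm

Derivation:
Using Se = q * B * (1 - nu^2) * I_f / E
1 - nu^2 = 1 - 0.31^2 = 0.9039
Se = 200.3 * 4.0 * 0.9039 * 0.86 / 37175
Se = 0.016754 m
Convert to mm: Se = 0.016754 * 1000 = 16.754 mm


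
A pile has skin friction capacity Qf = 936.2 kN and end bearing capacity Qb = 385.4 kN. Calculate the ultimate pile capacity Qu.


Result: 1321.6 kN

Derivation:
Using Qu = Qf + Qb
Qu = 936.2 + 385.4
Qu = 1321.6 kN


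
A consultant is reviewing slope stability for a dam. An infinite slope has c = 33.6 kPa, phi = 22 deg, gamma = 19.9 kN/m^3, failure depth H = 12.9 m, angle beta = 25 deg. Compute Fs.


Using Fs = c / (gamma*H*sin(beta)*cos(beta)) + tan(phi)/tan(beta)
Cohesion contribution = 33.6 / (19.9*12.9*sin(25)*cos(25))
Cohesion contribution = 0.341722
Friction contribution = tan(22)/tan(25) = 0.866437
Fs = 0.341722 + 0.866437
Fs = 1.208


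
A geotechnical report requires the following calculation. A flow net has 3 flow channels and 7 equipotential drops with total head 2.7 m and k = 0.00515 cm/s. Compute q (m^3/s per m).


Convert k to m/s for unit consistency with H:
k = 0.00515 cm/s = 0.00515 / 100 m/s = 5.15e-05 m/s
Using q = k * H * Nf / Nd
Nf / Nd = 3 / 7 = 0.4286
q = 5.15e-05 * 2.7 * 0.4286
q = 5.959e-05 m^3/s per m


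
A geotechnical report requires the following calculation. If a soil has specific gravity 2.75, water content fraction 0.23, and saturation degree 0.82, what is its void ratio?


Result: 0.7713

Derivation:
Using the relation e = Gs * w / S
e = 2.75 * 0.23 / 0.82
e = 0.7713


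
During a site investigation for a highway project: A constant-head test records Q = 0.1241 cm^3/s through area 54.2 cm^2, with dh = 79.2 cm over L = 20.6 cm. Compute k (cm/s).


Compute hydraulic gradient:
i = dh / L = 79.2 / 20.6 = 3.84466
Then apply Darcy's law:
k = Q / (A * i)
k = 0.1241 / (54.2 * 3.84466)
k = 0.1241 / 208.381
k = 0.000596 cm/s


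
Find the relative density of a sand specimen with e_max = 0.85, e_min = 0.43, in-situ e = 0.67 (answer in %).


Using Dr = (e_max - e) / (e_max - e_min) * 100
e_max - e = 0.85 - 0.67 = 0.18
e_max - e_min = 0.85 - 0.43 = 0.42
Dr = 0.18 / 0.42 * 100
Dr = 42.86 %


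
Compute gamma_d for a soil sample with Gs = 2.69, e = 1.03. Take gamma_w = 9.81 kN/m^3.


Using gamma_d = Gs * gamma_w / (1 + e)
gamma_d = 2.69 * 9.81 / (1 + 1.03)
gamma_d = 2.69 * 9.81 / 2.03
gamma_d = 12.999 kN/m^3


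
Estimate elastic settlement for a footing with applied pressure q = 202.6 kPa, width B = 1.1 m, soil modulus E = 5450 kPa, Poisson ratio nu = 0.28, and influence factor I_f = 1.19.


Using Se = q * B * (1 - nu^2) * I_f / E
1 - nu^2 = 1 - 0.28^2 = 0.9216
Se = 202.6 * 1.1 * 0.9216 * 1.19 / 5450
Se = 0.044846 m
Convert to mm: Se = 0.044846 * 1000 = 44.846 mm
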